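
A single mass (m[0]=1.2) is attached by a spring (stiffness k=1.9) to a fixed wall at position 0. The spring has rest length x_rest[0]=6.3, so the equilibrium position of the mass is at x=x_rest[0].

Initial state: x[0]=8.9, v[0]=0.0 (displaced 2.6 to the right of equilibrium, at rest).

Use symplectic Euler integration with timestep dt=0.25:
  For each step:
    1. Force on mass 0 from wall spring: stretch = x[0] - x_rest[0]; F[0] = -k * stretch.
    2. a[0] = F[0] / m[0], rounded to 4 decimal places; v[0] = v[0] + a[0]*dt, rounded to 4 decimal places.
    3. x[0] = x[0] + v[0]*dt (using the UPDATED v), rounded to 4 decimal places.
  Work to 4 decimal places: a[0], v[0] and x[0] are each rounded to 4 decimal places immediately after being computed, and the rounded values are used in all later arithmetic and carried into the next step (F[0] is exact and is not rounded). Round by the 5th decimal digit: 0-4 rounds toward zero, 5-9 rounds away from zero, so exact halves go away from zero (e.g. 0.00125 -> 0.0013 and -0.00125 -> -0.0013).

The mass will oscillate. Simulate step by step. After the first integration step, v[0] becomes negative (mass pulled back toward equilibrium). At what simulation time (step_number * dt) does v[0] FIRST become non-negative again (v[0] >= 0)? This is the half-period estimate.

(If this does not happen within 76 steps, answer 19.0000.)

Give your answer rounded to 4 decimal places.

Answer: 2.5000

Derivation:
Step 0: x=[8.9000] v=[0.0000]
Step 1: x=[8.6427] v=[-1.0292]
Step 2: x=[8.1536] v=[-1.9565]
Step 3: x=[7.4811] v=[-2.6902]
Step 4: x=[6.6917] v=[-3.1577]
Step 5: x=[5.8635] v=[-3.3128]
Step 6: x=[5.0785] v=[-3.1400]
Step 7: x=[4.4144] v=[-2.6565]
Step 8: x=[3.9369] v=[-1.9101]
Step 9: x=[3.6932] v=[-0.9747]
Step 10: x=[3.7075] v=[0.0572]
First v>=0 after going negative at step 10, time=2.5000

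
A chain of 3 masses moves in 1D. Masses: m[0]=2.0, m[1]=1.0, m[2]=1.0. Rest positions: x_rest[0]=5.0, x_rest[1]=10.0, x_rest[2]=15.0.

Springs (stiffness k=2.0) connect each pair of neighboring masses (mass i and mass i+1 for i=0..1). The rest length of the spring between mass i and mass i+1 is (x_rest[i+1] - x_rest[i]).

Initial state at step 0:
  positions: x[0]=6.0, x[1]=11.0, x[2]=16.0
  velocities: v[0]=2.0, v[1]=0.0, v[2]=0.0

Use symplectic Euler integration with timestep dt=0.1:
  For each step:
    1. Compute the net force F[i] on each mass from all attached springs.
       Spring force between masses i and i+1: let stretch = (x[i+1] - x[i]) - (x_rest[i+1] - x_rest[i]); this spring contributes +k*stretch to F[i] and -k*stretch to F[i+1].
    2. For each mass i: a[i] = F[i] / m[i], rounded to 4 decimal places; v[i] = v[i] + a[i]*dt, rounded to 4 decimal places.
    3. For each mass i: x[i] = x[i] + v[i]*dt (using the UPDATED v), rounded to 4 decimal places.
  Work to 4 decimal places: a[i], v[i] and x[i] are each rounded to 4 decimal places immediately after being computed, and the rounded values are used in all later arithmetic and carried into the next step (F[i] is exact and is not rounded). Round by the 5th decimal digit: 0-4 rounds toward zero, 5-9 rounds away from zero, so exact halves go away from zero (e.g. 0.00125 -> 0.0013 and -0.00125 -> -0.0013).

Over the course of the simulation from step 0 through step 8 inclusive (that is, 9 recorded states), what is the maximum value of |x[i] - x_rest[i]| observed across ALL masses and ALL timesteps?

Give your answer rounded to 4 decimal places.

Answer: 2.4463

Derivation:
Step 0: x=[6.0000 11.0000 16.0000] v=[2.0000 0.0000 0.0000]
Step 1: x=[6.2000 11.0000 16.0000] v=[2.0000 0.0000 0.0000]
Step 2: x=[6.3980 11.0040 16.0000] v=[1.9800 0.0400 0.0000]
Step 3: x=[6.5921 11.0158 16.0001] v=[1.9406 0.1180 0.0008]
Step 4: x=[6.7804 11.0388 16.0005] v=[1.8830 0.2301 0.0039]
Step 5: x=[6.9613 11.0759 16.0017] v=[1.8088 0.3708 0.0116]
Step 6: x=[7.1333 11.1292 16.0043] v=[1.7203 0.5330 0.0264]
Step 7: x=[7.2953 11.2001 16.0094] v=[1.6199 0.7088 0.0514]
Step 8: x=[7.4463 11.2891 16.0184] v=[1.5104 0.8897 0.0895]
Max displacement = 2.4463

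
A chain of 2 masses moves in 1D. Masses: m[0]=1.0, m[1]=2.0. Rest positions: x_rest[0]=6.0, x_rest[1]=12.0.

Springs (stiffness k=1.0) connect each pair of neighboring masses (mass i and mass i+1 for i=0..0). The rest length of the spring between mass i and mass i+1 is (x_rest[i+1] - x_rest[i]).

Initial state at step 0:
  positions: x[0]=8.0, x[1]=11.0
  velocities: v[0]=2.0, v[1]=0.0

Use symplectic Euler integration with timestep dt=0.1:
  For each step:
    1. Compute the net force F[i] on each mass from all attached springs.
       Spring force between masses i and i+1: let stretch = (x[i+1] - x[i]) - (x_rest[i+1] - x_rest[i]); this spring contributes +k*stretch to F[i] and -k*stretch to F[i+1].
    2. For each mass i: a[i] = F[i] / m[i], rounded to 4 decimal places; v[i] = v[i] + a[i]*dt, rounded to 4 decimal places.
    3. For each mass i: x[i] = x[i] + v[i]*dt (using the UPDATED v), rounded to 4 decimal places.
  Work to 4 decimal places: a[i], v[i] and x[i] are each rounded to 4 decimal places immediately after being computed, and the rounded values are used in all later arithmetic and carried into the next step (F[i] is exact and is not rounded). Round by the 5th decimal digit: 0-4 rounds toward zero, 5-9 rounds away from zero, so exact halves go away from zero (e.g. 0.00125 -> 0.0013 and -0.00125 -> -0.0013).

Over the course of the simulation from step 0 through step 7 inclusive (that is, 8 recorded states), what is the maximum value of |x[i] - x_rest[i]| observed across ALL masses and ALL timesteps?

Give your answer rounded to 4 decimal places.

Step 0: x=[8.0000 11.0000] v=[2.0000 0.0000]
Step 1: x=[8.1700 11.0150] v=[1.7000 0.1500]
Step 2: x=[8.3085 11.0458] v=[1.3845 0.3078]
Step 3: x=[8.4143 11.0929] v=[1.0582 0.4709]
Step 4: x=[8.4869 11.1566] v=[0.7261 0.6370]
Step 5: x=[8.5262 11.2370] v=[0.3931 0.8035]
Step 6: x=[8.5326 11.3338] v=[0.0642 0.9680]
Step 7: x=[8.5070 11.4466] v=[-0.2557 1.1279]
Max displacement = 2.5326

Answer: 2.5326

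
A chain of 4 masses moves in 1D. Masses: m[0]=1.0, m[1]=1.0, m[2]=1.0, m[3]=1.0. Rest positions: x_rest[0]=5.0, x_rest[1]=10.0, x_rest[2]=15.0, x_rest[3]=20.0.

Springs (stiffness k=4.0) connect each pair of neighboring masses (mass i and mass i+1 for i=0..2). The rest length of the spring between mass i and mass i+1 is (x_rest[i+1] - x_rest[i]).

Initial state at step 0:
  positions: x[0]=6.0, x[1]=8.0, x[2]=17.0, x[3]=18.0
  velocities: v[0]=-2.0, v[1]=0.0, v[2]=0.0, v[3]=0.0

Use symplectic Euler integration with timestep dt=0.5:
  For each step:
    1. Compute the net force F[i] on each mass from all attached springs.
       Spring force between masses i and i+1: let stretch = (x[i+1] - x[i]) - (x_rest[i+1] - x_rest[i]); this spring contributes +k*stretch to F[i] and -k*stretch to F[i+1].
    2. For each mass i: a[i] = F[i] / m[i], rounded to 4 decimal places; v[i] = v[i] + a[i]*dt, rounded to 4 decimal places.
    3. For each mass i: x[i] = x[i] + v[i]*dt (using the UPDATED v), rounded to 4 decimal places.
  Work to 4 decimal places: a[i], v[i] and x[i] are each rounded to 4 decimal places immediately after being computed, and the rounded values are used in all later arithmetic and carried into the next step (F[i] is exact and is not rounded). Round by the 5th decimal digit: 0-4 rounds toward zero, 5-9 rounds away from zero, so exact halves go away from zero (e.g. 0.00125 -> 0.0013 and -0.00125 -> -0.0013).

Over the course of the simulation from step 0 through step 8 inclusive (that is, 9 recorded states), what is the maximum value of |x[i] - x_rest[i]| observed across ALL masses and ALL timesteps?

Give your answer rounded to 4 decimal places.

Answer: 8.0000

Derivation:
Step 0: x=[6.0000 8.0000 17.0000 18.0000] v=[-2.0000 0.0000 0.0000 0.0000]
Step 1: x=[2.0000 15.0000 9.0000 22.0000] v=[-8.0000 14.0000 -16.0000 8.0000]
Step 2: x=[6.0000 3.0000 20.0000 18.0000] v=[8.0000 -24.0000 22.0000 -8.0000]
Step 3: x=[2.0000 11.0000 12.0000 21.0000] v=[-8.0000 16.0000 -16.0000 6.0000]
Step 4: x=[2.0000 11.0000 12.0000 20.0000] v=[0.0000 0.0000 0.0000 -2.0000]
Step 5: x=[6.0000 3.0000 19.0000 16.0000] v=[8.0000 -16.0000 14.0000 -8.0000]
Step 6: x=[2.0000 14.0000 7.0000 20.0000] v=[-8.0000 22.0000 -24.0000 8.0000]
Step 7: x=[5.0000 6.0000 15.0000 16.0000] v=[6.0000 -16.0000 16.0000 -8.0000]
Step 8: x=[4.0000 6.0000 15.0000 16.0000] v=[-2.0000 0.0000 0.0000 0.0000]
Max displacement = 8.0000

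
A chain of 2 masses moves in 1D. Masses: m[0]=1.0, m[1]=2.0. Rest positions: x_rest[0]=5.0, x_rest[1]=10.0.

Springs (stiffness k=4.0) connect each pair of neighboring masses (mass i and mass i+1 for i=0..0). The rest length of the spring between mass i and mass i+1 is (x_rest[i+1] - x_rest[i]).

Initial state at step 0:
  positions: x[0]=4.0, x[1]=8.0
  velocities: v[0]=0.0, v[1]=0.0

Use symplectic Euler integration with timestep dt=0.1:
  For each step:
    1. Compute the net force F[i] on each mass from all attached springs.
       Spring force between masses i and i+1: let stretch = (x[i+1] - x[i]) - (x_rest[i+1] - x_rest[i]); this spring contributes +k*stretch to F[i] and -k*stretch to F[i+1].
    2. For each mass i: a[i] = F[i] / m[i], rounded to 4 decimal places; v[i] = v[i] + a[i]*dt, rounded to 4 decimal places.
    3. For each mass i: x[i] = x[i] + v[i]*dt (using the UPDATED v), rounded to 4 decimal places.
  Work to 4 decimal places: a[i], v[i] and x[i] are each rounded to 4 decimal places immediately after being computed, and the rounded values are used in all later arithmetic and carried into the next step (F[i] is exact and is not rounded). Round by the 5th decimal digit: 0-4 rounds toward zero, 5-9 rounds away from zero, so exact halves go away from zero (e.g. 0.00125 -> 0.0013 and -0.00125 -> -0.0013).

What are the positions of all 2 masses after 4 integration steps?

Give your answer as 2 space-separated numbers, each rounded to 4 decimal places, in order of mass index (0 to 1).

Step 0: x=[4.0000 8.0000] v=[0.0000 0.0000]
Step 1: x=[3.9600 8.0200] v=[-0.4000 0.2000]
Step 2: x=[3.8824 8.0588] v=[-0.7760 0.3880]
Step 3: x=[3.7719 8.1141] v=[-1.1054 0.5527]
Step 4: x=[3.6351 8.1825] v=[-1.3685 0.6843]

Answer: 3.6351 8.1825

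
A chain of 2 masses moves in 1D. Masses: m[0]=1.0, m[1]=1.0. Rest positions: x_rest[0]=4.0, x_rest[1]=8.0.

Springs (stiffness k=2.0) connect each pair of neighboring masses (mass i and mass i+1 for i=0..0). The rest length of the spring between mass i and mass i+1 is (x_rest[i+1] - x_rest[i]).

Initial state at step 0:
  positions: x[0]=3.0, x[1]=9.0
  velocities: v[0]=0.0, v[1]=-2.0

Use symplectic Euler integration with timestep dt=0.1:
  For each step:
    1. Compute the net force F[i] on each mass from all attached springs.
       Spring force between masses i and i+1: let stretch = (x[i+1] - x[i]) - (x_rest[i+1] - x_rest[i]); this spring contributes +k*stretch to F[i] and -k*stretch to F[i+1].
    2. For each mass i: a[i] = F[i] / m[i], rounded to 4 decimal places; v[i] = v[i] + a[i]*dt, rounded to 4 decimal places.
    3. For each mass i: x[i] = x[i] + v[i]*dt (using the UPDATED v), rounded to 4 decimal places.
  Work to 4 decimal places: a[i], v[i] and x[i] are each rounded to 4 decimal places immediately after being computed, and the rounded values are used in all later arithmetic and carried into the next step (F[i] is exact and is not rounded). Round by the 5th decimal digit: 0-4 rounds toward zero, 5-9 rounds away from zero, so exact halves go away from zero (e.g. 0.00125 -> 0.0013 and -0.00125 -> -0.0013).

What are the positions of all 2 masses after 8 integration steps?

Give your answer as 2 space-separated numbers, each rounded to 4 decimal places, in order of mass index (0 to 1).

Answer: 3.8346 6.5654

Derivation:
Step 0: x=[3.0000 9.0000] v=[0.0000 -2.0000]
Step 1: x=[3.0400 8.7600] v=[0.4000 -2.4000]
Step 2: x=[3.1144 8.4856] v=[0.7440 -2.7440]
Step 3: x=[3.2162 8.1838] v=[1.0182 -3.0182]
Step 4: x=[3.3374 7.8626] v=[1.2117 -3.2117]
Step 5: x=[3.4691 7.5309] v=[1.3167 -3.3167]
Step 6: x=[3.6020 7.1980] v=[1.3291 -3.3291]
Step 7: x=[3.7268 6.8732] v=[1.2483 -3.2483]
Step 8: x=[3.8346 6.5654] v=[1.0776 -3.0776]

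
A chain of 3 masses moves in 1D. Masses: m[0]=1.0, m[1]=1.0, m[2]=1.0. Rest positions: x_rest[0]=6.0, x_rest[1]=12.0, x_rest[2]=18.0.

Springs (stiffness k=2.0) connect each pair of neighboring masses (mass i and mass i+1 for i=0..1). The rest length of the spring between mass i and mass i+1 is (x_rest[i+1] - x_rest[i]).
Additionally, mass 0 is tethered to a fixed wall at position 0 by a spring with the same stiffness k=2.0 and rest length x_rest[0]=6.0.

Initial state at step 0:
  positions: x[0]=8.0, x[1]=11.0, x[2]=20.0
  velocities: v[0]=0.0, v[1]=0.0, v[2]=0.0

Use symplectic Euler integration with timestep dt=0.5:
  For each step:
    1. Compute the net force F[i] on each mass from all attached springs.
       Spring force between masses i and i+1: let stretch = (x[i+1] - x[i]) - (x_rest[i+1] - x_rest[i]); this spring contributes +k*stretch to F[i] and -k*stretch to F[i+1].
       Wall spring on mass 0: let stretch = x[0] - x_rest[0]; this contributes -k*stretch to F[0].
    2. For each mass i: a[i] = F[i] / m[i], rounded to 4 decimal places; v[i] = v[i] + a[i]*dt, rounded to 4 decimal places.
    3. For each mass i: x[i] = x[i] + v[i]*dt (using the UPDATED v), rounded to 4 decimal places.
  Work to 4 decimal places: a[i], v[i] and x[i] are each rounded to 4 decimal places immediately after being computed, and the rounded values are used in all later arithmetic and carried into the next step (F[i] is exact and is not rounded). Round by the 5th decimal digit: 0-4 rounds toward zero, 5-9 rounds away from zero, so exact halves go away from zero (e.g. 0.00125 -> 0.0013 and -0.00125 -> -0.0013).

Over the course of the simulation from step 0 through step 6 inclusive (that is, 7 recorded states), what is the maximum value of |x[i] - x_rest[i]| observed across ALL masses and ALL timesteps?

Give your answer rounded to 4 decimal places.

Step 0: x=[8.0000 11.0000 20.0000] v=[0.0000 0.0000 0.0000]
Step 1: x=[5.5000 14.0000 18.5000] v=[-5.0000 6.0000 -3.0000]
Step 2: x=[4.5000 15.0000 17.7500] v=[-2.0000 2.0000 -1.5000]
Step 3: x=[6.5000 12.1250 18.6250] v=[4.0000 -5.7500 1.7500]
Step 4: x=[8.0625 9.6875 19.2500] v=[3.1250 -4.8750 1.2500]
Step 5: x=[6.4063 11.2188 18.0938] v=[-3.3125 3.0625 -2.3125]
Step 6: x=[3.9532 13.7813 16.5001] v=[-4.9063 5.1250 -3.1875]
Max displacement = 3.0000

Answer: 3.0000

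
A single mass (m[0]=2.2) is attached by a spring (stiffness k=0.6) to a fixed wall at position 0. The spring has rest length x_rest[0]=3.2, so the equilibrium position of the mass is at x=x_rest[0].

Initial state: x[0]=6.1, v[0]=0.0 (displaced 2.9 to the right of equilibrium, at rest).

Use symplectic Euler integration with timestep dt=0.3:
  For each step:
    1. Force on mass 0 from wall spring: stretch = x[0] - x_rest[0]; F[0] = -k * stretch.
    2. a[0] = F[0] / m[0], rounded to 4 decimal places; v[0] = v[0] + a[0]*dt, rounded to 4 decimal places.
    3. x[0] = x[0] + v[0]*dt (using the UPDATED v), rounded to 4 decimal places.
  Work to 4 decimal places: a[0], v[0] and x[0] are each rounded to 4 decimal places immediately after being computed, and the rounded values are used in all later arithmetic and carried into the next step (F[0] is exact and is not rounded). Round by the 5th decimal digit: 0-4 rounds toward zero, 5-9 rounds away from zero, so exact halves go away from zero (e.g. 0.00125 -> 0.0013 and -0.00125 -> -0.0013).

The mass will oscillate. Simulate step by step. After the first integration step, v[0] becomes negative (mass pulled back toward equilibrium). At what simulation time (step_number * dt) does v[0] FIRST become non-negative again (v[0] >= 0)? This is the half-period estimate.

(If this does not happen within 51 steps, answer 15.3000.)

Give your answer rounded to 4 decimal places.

Step 0: x=[6.1000] v=[0.0000]
Step 1: x=[6.0288] v=[-0.2373]
Step 2: x=[5.8882] v=[-0.4688]
Step 3: x=[5.6816] v=[-0.6887]
Step 4: x=[5.4141] v=[-0.8917]
Step 5: x=[5.0923] v=[-1.0728]
Step 6: x=[4.7240] v=[-1.2276]
Step 7: x=[4.3183] v=[-1.3523]
Step 8: x=[3.8852] v=[-1.4438]
Step 9: x=[3.4352] v=[-1.4999]
Step 10: x=[2.9795] v=[-1.5191]
Step 11: x=[2.5292] v=[-1.5011]
Step 12: x=[2.0953] v=[-1.4462]
Step 13: x=[1.6886] v=[-1.3558]
Step 14: x=[1.3190] v=[-1.2321]
Step 15: x=[0.9955] v=[-1.0782]
Step 16: x=[0.7262] v=[-0.8978]
Step 17: x=[0.5176] v=[-0.6954]
Step 18: x=[0.3748] v=[-0.4759]
Step 19: x=[0.3014] v=[-0.2448]
Step 20: x=[0.2991] v=[-0.0077]
Step 21: x=[0.3680] v=[0.2297]
First v>=0 after going negative at step 21, time=6.3000

Answer: 6.3000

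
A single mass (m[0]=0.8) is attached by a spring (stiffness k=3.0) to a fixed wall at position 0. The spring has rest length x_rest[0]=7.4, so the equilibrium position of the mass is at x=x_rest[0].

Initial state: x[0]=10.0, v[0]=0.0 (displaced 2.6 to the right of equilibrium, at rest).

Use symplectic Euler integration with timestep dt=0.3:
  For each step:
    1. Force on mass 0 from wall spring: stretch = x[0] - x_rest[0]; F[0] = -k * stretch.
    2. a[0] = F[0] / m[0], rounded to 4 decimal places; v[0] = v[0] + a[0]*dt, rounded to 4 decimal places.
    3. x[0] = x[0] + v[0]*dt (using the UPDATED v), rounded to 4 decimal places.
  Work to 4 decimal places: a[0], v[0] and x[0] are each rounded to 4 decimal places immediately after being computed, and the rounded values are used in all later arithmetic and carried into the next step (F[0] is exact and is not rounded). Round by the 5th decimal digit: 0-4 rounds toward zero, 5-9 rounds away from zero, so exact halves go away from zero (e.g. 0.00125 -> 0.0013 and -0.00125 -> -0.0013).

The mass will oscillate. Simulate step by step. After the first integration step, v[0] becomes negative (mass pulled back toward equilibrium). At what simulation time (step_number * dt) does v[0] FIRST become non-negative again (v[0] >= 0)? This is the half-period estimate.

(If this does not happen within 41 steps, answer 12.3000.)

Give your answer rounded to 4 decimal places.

Answer: 1.8000

Derivation:
Step 0: x=[10.0000] v=[0.0000]
Step 1: x=[9.1225] v=[-2.9250]
Step 2: x=[7.6637] v=[-4.8628]
Step 3: x=[6.1159] v=[-5.1595]
Step 4: x=[5.0014] v=[-3.7149]
Step 5: x=[4.6965] v=[-1.0165]
Step 6: x=[5.3040] v=[2.0249]
First v>=0 after going negative at step 6, time=1.8000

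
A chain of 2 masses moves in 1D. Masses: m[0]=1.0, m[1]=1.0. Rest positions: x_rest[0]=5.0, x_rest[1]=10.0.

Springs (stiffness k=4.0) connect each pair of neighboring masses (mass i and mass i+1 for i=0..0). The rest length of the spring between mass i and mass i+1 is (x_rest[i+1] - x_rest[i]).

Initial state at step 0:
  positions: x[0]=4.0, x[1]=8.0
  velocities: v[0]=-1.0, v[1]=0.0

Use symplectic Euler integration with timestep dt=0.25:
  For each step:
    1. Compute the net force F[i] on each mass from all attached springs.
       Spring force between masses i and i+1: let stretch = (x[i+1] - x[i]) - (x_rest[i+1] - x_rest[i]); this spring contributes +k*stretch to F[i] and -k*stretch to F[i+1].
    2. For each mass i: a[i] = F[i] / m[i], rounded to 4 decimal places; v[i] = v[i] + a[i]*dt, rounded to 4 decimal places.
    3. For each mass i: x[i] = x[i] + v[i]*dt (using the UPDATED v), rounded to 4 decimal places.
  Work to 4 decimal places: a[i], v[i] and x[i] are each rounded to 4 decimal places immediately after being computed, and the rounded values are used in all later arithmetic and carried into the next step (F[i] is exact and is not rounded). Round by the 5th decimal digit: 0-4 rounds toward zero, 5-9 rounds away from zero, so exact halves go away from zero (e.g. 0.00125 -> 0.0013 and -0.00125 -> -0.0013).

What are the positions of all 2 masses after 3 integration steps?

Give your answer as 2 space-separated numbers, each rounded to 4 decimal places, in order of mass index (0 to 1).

Step 0: x=[4.0000 8.0000] v=[-1.0000 0.0000]
Step 1: x=[3.5000 8.2500] v=[-2.0000 1.0000]
Step 2: x=[2.9375 8.5625] v=[-2.2500 1.2500]
Step 3: x=[2.5313 8.7188] v=[-1.6250 0.6250]

Answer: 2.5313 8.7188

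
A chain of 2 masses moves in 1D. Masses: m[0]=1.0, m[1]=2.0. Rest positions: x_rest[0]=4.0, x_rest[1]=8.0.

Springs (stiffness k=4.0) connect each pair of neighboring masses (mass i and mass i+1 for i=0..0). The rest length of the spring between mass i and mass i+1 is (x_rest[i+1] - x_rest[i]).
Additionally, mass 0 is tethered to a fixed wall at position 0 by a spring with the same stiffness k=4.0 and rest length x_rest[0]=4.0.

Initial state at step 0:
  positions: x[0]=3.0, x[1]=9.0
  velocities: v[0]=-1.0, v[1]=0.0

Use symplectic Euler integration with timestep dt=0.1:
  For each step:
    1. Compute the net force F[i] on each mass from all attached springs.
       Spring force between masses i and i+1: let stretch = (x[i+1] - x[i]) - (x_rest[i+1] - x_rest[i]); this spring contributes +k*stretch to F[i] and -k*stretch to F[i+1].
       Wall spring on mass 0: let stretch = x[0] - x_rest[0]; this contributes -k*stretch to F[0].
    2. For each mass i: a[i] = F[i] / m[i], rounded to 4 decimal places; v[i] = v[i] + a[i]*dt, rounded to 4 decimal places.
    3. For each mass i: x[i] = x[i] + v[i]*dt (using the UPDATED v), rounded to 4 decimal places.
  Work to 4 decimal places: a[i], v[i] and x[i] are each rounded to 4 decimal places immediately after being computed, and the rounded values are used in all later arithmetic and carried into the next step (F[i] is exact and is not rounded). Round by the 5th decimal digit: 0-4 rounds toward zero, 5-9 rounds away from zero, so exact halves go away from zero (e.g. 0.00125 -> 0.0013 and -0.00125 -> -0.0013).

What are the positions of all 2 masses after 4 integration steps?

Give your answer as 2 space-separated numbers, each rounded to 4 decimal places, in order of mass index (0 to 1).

Answer: 3.7148 8.6272

Derivation:
Step 0: x=[3.0000 9.0000] v=[-1.0000 0.0000]
Step 1: x=[3.0200 8.9600] v=[0.2000 -0.4000]
Step 2: x=[3.1568 8.8812] v=[1.3680 -0.7880]
Step 3: x=[3.3963 8.7679] v=[2.3950 -1.1329]
Step 4: x=[3.7148 8.6272] v=[3.1851 -1.4072]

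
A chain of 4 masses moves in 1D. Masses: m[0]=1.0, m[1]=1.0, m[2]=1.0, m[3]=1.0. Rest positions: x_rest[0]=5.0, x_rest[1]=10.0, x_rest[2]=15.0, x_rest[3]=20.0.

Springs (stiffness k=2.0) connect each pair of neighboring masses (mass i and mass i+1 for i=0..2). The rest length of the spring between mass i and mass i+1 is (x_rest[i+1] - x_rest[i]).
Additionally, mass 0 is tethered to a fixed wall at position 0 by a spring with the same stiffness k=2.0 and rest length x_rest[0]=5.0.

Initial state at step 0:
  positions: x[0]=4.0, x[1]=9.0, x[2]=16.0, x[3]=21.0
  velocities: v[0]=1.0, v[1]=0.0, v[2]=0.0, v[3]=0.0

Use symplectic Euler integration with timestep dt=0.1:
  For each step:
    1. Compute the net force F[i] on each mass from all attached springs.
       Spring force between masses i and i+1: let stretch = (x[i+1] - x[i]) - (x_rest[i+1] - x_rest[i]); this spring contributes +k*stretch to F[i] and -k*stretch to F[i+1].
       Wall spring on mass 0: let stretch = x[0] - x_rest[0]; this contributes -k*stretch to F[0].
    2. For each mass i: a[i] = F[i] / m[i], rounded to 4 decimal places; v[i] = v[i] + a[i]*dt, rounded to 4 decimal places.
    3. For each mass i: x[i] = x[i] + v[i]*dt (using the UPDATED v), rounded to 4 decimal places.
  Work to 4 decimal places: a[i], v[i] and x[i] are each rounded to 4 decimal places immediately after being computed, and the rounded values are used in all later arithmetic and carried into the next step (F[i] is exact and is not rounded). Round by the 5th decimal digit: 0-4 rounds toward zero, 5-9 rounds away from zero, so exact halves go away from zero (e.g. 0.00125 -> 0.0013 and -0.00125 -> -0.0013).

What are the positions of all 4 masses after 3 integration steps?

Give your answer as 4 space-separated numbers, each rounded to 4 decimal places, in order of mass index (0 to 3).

Step 0: x=[4.0000 9.0000 16.0000 21.0000] v=[1.0000 0.0000 0.0000 0.0000]
Step 1: x=[4.1200 9.0400 15.9600 21.0000] v=[1.2000 0.4000 -0.4000 0.0000]
Step 2: x=[4.2560 9.1200 15.8824 20.9992] v=[1.3600 0.8000 -0.7760 -0.0080]
Step 3: x=[4.4042 9.2380 15.7719 20.9961] v=[1.4816 1.1797 -1.1051 -0.0314]

Answer: 4.4042 9.2380 15.7719 20.9961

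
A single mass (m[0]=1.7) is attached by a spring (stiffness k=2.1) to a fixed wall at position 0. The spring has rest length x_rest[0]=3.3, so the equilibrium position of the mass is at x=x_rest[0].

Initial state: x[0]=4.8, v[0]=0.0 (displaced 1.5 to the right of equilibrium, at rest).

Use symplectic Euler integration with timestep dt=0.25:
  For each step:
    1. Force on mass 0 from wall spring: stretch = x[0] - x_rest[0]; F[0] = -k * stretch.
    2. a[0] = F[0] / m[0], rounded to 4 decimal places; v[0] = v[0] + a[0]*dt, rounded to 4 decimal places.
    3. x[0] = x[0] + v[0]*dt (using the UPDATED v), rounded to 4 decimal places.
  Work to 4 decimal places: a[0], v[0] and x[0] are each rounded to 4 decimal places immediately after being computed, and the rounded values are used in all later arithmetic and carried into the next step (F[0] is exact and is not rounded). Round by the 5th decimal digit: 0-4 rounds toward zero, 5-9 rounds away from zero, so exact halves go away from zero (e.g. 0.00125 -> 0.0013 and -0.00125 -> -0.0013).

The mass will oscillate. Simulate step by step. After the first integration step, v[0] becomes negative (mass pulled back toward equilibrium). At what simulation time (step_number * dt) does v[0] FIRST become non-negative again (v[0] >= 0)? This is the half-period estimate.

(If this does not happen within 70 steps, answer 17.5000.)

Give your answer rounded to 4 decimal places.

Answer: 3.0000

Derivation:
Step 0: x=[4.8000] v=[0.0000]
Step 1: x=[4.6842] v=[-0.4632]
Step 2: x=[4.4615] v=[-0.8907]
Step 3: x=[4.1492] v=[-1.2494]
Step 4: x=[3.7713] v=[-1.5117]
Step 5: x=[3.3570] v=[-1.6573]
Step 6: x=[2.9383] v=[-1.6749]
Step 7: x=[2.5475] v=[-1.5632]
Step 8: x=[2.2148] v=[-1.3308]
Step 9: x=[1.9659] v=[-0.9957]
Step 10: x=[1.8200] v=[-0.5837]
Step 11: x=[1.7883] v=[-0.1267]
Step 12: x=[1.8734] v=[0.3402]
First v>=0 after going negative at step 12, time=3.0000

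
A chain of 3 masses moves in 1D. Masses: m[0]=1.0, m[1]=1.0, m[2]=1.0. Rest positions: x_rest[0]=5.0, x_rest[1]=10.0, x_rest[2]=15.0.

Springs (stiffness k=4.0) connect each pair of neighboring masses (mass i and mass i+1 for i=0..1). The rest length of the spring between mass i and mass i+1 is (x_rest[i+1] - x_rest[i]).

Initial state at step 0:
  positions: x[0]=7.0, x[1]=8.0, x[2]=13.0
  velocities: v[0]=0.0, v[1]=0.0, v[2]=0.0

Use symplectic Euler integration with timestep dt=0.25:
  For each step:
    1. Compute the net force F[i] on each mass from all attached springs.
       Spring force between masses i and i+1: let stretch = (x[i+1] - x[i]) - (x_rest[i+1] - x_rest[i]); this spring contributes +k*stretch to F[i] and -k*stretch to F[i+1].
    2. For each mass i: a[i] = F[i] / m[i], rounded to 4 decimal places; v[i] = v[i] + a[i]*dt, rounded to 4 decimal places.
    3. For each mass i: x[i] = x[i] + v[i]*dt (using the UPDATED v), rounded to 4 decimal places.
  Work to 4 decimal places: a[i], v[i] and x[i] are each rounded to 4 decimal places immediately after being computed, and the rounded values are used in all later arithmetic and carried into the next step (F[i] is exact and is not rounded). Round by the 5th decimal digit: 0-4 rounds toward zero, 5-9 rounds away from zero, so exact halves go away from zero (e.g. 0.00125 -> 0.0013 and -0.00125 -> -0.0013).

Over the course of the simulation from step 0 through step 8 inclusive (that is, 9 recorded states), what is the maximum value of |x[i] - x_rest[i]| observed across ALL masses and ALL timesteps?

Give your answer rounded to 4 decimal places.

Step 0: x=[7.0000 8.0000 13.0000] v=[0.0000 0.0000 0.0000]
Step 1: x=[6.0000 9.0000 13.0000] v=[-4.0000 4.0000 0.0000]
Step 2: x=[4.5000 10.2500 13.2500] v=[-6.0000 5.0000 1.0000]
Step 3: x=[3.1875 10.8125 14.0000] v=[-5.2500 2.2500 3.0000]
Step 4: x=[2.5313 10.2656 15.2031] v=[-2.6250 -2.1875 4.8125]
Step 5: x=[2.5586 9.0195 16.4219] v=[0.1093 -4.9843 4.8750]
Step 6: x=[2.9512 8.0088 17.0401] v=[1.5702 -4.0428 2.4726]
Step 7: x=[3.3582 7.9915 16.6504] v=[1.6278 -0.0691 -1.5587]
Step 8: x=[3.6735 8.9806 15.3460] v=[1.2611 3.9565 -5.2176]
Max displacement = 2.4687

Answer: 2.4687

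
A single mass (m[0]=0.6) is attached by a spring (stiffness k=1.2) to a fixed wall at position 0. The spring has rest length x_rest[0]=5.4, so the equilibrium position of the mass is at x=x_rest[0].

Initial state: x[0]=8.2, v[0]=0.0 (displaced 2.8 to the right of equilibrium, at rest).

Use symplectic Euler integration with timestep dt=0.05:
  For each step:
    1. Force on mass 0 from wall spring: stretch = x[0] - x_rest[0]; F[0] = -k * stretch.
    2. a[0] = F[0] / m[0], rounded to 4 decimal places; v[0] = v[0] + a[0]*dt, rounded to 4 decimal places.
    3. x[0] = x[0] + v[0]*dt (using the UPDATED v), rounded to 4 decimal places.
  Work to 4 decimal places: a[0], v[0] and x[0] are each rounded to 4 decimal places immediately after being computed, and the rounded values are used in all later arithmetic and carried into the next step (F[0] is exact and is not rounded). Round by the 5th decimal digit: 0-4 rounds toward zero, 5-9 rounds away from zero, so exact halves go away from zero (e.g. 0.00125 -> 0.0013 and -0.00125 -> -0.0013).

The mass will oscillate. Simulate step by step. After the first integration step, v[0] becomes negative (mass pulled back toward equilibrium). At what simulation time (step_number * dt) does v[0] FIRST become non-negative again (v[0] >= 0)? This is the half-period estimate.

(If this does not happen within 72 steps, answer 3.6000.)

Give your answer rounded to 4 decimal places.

Answer: 2.2500

Derivation:
Step 0: x=[8.2000] v=[0.0000]
Step 1: x=[8.1860] v=[-0.2800]
Step 2: x=[8.1581] v=[-0.5586]
Step 3: x=[8.1164] v=[-0.8344]
Step 4: x=[8.0611] v=[-1.1060]
Step 5: x=[7.9925] v=[-1.3721]
Step 6: x=[7.9109] v=[-1.6314]
Step 7: x=[7.8168] v=[-1.8825]
Step 8: x=[7.7106] v=[-2.1242]
Step 9: x=[7.5928] v=[-2.3553]
Step 10: x=[7.4641] v=[-2.5746]
Step 11: x=[7.3251] v=[-2.7810]
Step 12: x=[7.1764] v=[-2.9735]
Step 13: x=[7.0188] v=[-3.1511]
Step 14: x=[6.8532] v=[-3.3130]
Step 15: x=[6.6803] v=[-3.4583]
Step 16: x=[6.5010] v=[-3.5863]
Step 17: x=[6.3162] v=[-3.6964]
Step 18: x=[6.1268] v=[-3.7880]
Step 19: x=[5.9338] v=[-3.8607]
Step 20: x=[5.7381] v=[-3.9141]
Step 21: x=[5.5407] v=[-3.9479]
Step 22: x=[5.3426] v=[-3.9620]
Step 23: x=[5.1448] v=[-3.9563]
Step 24: x=[4.9483] v=[-3.9308]
Step 25: x=[4.7540] v=[-3.8856]
Step 26: x=[4.5630] v=[-3.8210]
Step 27: x=[4.3761] v=[-3.7373]
Step 28: x=[4.1944] v=[-3.6349]
Step 29: x=[4.0187] v=[-3.5143]
Step 30: x=[3.8499] v=[-3.3762]
Step 31: x=[3.6888] v=[-3.2212]
Step 32: x=[3.5363] v=[-3.0501]
Step 33: x=[3.3931] v=[-2.8637]
Step 34: x=[3.2600] v=[-2.6630]
Step 35: x=[3.1376] v=[-2.4490]
Step 36: x=[3.0265] v=[-2.2228]
Step 37: x=[2.9272] v=[-1.9855]
Step 38: x=[2.8403] v=[-1.7382]
Step 39: x=[2.7662] v=[-1.4822]
Step 40: x=[2.7053] v=[-1.2188]
Step 41: x=[2.6578] v=[-0.9493]
Step 42: x=[2.6240] v=[-0.6751]
Step 43: x=[2.6041] v=[-0.3975]
Step 44: x=[2.5982] v=[-0.1179]
Step 45: x=[2.6063] v=[0.1623]
First v>=0 after going negative at step 45, time=2.2500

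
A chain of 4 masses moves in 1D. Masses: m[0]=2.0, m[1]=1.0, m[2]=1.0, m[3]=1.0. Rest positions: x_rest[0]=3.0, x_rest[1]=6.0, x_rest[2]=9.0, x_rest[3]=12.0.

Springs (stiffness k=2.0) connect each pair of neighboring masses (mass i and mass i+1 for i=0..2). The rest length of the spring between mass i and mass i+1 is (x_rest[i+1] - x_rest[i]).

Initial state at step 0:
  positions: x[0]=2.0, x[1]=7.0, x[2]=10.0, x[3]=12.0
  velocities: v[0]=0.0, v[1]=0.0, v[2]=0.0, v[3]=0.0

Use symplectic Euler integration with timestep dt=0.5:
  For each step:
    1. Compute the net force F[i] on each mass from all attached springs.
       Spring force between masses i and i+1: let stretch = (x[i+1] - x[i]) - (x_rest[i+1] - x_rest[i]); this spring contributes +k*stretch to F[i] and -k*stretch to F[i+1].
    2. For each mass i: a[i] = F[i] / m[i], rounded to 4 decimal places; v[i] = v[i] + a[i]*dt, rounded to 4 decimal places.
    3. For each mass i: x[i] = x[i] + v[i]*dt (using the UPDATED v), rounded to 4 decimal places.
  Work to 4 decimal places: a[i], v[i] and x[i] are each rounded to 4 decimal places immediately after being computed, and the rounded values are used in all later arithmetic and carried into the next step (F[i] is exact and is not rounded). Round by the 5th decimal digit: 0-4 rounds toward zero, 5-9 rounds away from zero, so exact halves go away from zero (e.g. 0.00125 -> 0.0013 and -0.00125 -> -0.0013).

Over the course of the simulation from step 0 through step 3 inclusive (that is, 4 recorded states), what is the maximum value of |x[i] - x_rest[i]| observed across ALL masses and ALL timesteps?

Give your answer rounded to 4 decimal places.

Step 0: x=[2.0000 7.0000 10.0000 12.0000] v=[0.0000 0.0000 0.0000 0.0000]
Step 1: x=[2.5000 6.0000 9.5000 12.5000] v=[1.0000 -2.0000 -1.0000 1.0000]
Step 2: x=[3.1250 5.0000 8.7500 13.0000] v=[1.2500 -2.0000 -1.5000 1.0000]
Step 3: x=[3.4688 4.9375 8.2500 12.8750] v=[0.6875 -0.1250 -1.0000 -0.2500]
Max displacement = 1.0625

Answer: 1.0625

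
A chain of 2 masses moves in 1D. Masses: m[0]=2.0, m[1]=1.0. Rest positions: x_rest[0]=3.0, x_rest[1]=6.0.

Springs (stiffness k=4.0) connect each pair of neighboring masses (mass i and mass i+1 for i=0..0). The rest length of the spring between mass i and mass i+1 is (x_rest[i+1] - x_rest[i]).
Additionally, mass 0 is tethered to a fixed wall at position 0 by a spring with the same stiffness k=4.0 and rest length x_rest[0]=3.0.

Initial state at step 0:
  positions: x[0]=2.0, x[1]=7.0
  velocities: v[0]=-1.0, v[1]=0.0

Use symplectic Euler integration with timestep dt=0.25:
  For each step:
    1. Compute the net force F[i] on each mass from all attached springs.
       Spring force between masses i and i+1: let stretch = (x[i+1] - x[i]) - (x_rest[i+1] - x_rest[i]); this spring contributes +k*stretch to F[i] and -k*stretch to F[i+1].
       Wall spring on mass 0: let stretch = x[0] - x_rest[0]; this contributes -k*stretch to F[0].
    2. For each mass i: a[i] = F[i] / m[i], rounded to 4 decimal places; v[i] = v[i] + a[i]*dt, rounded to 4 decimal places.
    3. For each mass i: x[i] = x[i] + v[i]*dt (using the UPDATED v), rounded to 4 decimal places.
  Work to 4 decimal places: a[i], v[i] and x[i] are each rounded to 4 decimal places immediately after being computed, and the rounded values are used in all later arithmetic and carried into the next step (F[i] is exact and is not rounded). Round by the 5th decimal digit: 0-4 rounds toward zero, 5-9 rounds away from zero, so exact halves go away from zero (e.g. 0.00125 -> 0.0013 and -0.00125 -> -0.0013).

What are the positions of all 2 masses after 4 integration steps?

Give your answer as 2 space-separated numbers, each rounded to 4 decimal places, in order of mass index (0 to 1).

Answer: 3.3370 4.2139

Derivation:
Step 0: x=[2.0000 7.0000] v=[-1.0000 0.0000]
Step 1: x=[2.1250 6.5000] v=[0.5000 -2.0000]
Step 2: x=[2.5313 5.6563] v=[1.6250 -3.3750]
Step 3: x=[3.0118 4.7813] v=[1.9219 -3.5000]
Step 4: x=[3.3370 4.2139] v=[1.3008 -2.2695]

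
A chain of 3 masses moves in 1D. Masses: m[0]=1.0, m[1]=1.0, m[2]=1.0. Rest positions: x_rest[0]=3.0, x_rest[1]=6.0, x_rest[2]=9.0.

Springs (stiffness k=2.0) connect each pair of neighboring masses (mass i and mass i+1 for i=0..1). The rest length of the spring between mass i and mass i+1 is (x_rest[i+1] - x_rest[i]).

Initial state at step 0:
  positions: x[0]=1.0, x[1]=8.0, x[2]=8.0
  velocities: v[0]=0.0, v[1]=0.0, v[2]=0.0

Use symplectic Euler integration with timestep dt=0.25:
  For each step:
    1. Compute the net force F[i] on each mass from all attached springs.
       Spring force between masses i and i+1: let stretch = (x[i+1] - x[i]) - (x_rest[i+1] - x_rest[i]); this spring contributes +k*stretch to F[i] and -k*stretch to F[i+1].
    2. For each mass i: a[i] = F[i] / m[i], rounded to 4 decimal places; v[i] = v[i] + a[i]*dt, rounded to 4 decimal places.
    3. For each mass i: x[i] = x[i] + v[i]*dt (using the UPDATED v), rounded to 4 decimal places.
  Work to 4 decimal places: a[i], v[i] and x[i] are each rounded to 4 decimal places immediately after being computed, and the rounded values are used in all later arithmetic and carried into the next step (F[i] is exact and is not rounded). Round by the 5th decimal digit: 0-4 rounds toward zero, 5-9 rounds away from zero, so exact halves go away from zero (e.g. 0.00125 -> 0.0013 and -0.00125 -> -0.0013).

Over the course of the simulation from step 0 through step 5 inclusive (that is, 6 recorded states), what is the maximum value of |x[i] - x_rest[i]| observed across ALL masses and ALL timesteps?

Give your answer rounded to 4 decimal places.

Step 0: x=[1.0000 8.0000 8.0000] v=[0.0000 0.0000 0.0000]
Step 1: x=[1.5000 7.1250 8.3750] v=[2.0000 -3.5000 1.5000]
Step 2: x=[2.3281 5.7031 8.9688] v=[3.3125 -5.6875 2.3750]
Step 3: x=[3.2031 4.2676 9.5294] v=[3.5000 -5.7422 2.2422]
Step 4: x=[3.8362 3.3567 9.8072] v=[2.5323 -3.6436 1.1113]
Step 5: x=[4.0344 3.3121 9.6537] v=[0.7926 -0.1786 -0.6140]
Max displacement = 2.6879

Answer: 2.6879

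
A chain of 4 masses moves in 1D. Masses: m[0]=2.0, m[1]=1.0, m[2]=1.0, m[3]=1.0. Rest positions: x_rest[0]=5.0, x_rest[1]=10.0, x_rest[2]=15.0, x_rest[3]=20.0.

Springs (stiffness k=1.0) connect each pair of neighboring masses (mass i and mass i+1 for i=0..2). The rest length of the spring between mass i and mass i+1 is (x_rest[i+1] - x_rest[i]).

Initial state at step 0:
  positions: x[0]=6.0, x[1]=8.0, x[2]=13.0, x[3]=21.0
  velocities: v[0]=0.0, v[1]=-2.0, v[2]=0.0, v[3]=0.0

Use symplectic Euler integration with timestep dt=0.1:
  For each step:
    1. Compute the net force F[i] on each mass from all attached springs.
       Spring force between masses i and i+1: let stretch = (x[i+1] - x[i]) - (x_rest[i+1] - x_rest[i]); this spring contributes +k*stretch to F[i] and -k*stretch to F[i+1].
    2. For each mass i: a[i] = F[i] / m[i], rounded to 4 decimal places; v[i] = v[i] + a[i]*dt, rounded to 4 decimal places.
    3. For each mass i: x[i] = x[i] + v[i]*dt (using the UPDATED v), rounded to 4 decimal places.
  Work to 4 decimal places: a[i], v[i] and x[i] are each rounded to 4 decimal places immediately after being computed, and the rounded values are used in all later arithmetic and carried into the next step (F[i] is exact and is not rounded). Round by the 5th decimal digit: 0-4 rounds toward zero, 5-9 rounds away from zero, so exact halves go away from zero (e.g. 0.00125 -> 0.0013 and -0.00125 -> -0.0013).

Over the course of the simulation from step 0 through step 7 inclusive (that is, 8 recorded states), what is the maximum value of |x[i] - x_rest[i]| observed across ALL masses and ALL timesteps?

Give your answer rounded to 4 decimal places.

Step 0: x=[6.0000 8.0000 13.0000 21.0000] v=[0.0000 -2.0000 0.0000 0.0000]
Step 1: x=[5.9850 7.8300 13.0300 20.9700] v=[-0.1500 -1.7000 0.3000 -0.3000]
Step 2: x=[5.9542 7.6936 13.0874 20.9106] v=[-0.3078 -1.3645 0.5740 -0.5940]
Step 3: x=[5.9071 7.5937 13.1691 20.8230] v=[-0.4708 -0.9991 0.8169 -0.8763]
Step 4: x=[5.8435 7.5327 13.2716 20.7088] v=[-0.6365 -0.6102 1.0248 -1.1417]
Step 5: x=[5.7633 7.5122 13.3911 20.5703] v=[-0.8020 -0.2052 1.1946 -1.3854]
Step 6: x=[5.6668 7.5330 13.5236 20.4100] v=[-0.9646 0.2078 1.3246 -1.6033]
Step 7: x=[5.5547 7.5950 13.6650 20.2308] v=[-1.1213 0.6202 1.4142 -1.7919]
Max displacement = 2.4878

Answer: 2.4878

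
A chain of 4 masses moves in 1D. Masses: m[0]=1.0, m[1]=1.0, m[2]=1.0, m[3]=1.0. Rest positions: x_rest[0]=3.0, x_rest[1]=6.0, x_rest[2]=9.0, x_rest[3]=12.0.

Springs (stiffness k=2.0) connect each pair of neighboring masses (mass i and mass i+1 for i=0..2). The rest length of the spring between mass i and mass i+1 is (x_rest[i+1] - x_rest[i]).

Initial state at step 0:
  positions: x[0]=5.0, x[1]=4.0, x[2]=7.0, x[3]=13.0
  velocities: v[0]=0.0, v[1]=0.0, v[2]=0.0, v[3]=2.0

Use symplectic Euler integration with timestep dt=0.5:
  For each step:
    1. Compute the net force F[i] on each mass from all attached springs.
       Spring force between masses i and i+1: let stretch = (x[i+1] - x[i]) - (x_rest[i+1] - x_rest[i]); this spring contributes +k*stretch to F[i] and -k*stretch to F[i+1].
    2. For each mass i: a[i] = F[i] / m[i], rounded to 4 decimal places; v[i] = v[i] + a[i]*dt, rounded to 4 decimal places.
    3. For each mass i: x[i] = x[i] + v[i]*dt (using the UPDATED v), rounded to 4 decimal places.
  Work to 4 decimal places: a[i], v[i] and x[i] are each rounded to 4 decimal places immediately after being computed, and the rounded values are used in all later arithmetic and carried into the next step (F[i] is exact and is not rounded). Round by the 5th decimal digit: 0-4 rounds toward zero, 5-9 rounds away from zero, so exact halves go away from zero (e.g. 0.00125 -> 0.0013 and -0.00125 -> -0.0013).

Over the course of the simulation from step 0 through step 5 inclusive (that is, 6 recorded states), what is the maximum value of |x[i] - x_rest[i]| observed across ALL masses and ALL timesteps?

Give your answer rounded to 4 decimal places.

Answer: 3.3125

Derivation:
Step 0: x=[5.0000 4.0000 7.0000 13.0000] v=[0.0000 0.0000 0.0000 2.0000]
Step 1: x=[3.0000 6.0000 8.5000 12.5000] v=[-4.0000 4.0000 3.0000 -1.0000]
Step 2: x=[1.0000 7.7500 10.7500 11.5000] v=[-4.0000 3.5000 4.5000 -2.0000]
Step 3: x=[0.8750 7.6250 11.8750 11.6250] v=[-0.2500 -0.2500 2.2500 0.2500]
Step 4: x=[2.6250 6.2500 10.7500 13.3750] v=[3.5000 -2.7500 -2.2500 3.5000]
Step 5: x=[4.6875 5.3125 8.6875 15.3125] v=[4.1250 -1.8750 -4.1250 3.8750]
Max displacement = 3.3125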